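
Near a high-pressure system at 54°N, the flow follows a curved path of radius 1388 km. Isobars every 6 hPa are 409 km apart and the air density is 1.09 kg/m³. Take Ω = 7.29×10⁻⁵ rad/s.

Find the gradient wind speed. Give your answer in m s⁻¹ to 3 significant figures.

12.3 m s⁻¹

Coriolis parameter at 54°N:
f = 2Ω sin φ = 2 × 7.29×10⁻⁵ × sin 54° = 1.18×10⁻⁴ s⁻¹
Pressure gradient: |∂P/∂n| = 600 Pa / 409000 m = 1.47×10⁻³ Pa/m
Geostrophic speed: V_g = |∂P/∂n|/(fρ) = 1.47×10⁻³/(1.18×10⁻⁴ × 1.09) = 11.4 m/s
Around a high, pressure-gradient force acts outward with centrifugal, so Coriolis balances both:
fV = (1/ρ)|∂P/∂n| + V²/R  →  V² − fR·V + fR·V_g = 0
With fR = 1.18×10⁻⁴ × 1388×10³ m = 164 m/s:
V = [fR − √((fR)² − 4 fR V_g)]/2 = [164 − √(164² − 4×164×11.4)]/2 = 12.3 m/s
Supergeostrophic (V > V_g = 11.4 m/s), as expected around a high.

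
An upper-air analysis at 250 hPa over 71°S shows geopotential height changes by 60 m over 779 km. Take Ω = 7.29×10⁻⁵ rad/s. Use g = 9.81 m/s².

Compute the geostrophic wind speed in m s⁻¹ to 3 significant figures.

5.48 m s⁻¹

Coriolis parameter at 71°S:
f = 2Ω sin φ = 2 × 7.29×10⁻⁵ × sin 71° = 1.38×10⁻⁴ s⁻¹
Height gradient: |∂Z/∂n| = 60 m / 779000 m = 7.70×10⁻⁵
On a pressure surface, geostrophic balance gives V_g = (g/f)|∂Z/∂n|:
V_g = 9.81 × 7.70×10⁻⁵ / 1.38×10⁻⁴ = 5.48 m/s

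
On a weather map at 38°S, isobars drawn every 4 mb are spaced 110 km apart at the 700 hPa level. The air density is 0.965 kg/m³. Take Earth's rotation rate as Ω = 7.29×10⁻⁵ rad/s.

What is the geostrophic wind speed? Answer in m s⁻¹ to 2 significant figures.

42 m s⁻¹

Coriolis parameter at 38°S:
f = 2Ω sin φ = 2 × 7.29×10⁻⁵ × sin 38° = 8.98×10⁻⁵ s⁻¹
Pressure gradient: |∂P/∂n| = 400 Pa / 110000 m = 3.64×10⁻³ Pa/m
Geostrophic balance (pressure-gradient force = Coriolis force):
V_g = (1/(fρ)) |∂P/∂n| = 3.64×10⁻³ / (8.98×10⁻⁵ × 0.965) = 42.0 m/s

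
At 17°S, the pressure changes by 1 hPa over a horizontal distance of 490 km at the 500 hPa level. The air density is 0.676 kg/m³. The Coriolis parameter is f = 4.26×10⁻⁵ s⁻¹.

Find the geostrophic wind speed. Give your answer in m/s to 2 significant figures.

Pressure gradient: |∂P/∂n| = 100 Pa / 490000 m = 2.04×10⁻⁴ Pa/m
Geostrophic balance (pressure-gradient force = Coriolis force):
V_g = (1/(fρ)) |∂P/∂n| = 2.04×10⁻⁴ / (4.26×10⁻⁵ × 0.676) = 7.09 m/s

7.1 m/s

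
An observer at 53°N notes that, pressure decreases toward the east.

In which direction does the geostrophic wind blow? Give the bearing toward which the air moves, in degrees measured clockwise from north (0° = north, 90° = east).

The pressure-gradient force points toward the east (bearing 090°).
Geostrophic balance: in the Northern Hemisphere the Coriolis force deflects motion to the right, so the geostrophic wind blows 90° to the right of the pressure-gradient force (low pressure on the left).
Rotating 090° by 90° clockwise gives 180° — the wind blows toward the south.

180°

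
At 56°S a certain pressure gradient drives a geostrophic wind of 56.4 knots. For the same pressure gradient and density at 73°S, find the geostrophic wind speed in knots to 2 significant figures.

With the same pressure gradient and density, V_g ∝ 1/f ∝ 1/sin φ.
V₂ = V₁ · sin φ₁ / sin φ₂ = 56.4 × sin 56° / sin 73°
V₂ = 56.4 × 0.8290/0.9563 = 49 knots

49 knots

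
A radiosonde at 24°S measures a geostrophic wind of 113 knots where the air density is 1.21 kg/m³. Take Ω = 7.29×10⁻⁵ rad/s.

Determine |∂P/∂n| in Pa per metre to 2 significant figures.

4.2×10⁻³ Pa/m

Coriolis parameter at 24°S:
f = 2Ω sin φ = 2 × 7.29×10⁻⁵ × sin 24° = 5.93×10⁻⁵ s⁻¹
Wind speed in SI: 113 knots = 58.1 m/s
Geostrophic balance rearranged: |∂P/∂n| = f ρ V_g
|∂P/∂n| = 5.93×10⁻⁵ × 1.21 × 58.1 = 4.17×10⁻³ Pa/m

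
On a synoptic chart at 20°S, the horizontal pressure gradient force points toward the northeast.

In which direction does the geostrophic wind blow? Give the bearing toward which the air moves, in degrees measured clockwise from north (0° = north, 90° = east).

315°

The pressure-gradient force points toward the northeast (bearing 045°).
Geostrophic balance: in the Southern Hemisphere the Coriolis force deflects motion to the left, so the geostrophic wind blows 90° to the left of the pressure-gradient force (low pressure on the right).
Rotating 045° by 90° counterclockwise gives 315° — the wind blows toward the northwest.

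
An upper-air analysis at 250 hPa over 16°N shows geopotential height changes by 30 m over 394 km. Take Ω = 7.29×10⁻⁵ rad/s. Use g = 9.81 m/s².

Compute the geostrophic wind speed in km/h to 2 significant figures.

67 km/h

Coriolis parameter at 16°N:
f = 2Ω sin φ = 2 × 7.29×10⁻⁵ × sin 16° = 4.02×10⁻⁵ s⁻¹
Height gradient: |∂Z/∂n| = 30 m / 394000 m = 7.61×10⁻⁵
On a pressure surface, geostrophic balance gives V_g = (g/f)|∂Z/∂n|:
V_g = 9.81 × 7.61×10⁻⁵ / 4.02×10⁻⁵ = 18.6 m/s
Converting: 18.6 m/s × 3.6 = 67 km/h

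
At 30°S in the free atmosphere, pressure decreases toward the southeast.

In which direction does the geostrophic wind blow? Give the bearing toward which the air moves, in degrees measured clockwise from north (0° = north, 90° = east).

045°

The pressure-gradient force points toward the southeast (bearing 135°).
Geostrophic balance: in the Southern Hemisphere the Coriolis force deflects motion to the left, so the geostrophic wind blows 90° to the left of the pressure-gradient force (low pressure on the right).
Rotating 135° by 90° counterclockwise gives 045° — the wind blows toward the northeast.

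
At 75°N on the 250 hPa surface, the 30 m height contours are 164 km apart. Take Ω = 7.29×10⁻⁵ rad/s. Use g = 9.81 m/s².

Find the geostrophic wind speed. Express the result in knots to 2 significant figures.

Coriolis parameter at 75°N:
f = 2Ω sin φ = 2 × 7.29×10⁻⁵ × sin 75° = 1.41×10⁻⁴ s⁻¹
Height gradient: |∂Z/∂n| = 30 m / 164000 m = 1.83×10⁻⁴
On a pressure surface, geostrophic balance gives V_g = (g/f)|∂Z/∂n|:
V_g = 9.81 × 1.83×10⁻⁴ / 1.41×10⁻⁴ = 12.7 m/s
Converting: 12.7 m/s × 1.944 = 25 knots

25 knots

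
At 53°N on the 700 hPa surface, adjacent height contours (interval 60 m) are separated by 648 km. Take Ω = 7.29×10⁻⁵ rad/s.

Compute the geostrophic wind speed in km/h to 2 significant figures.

Coriolis parameter at 53°N:
f = 2Ω sin φ = 2 × 7.29×10⁻⁵ × sin 53° = 1.16×10⁻⁴ s⁻¹
Height gradient: |∂Z/∂n| = 60 m / 648000 m = 9.26×10⁻⁵
On a pressure surface, geostrophic balance gives V_g = (g/f)|∂Z/∂n|:
V_g = 9.81 × 9.26×10⁻⁵ / 1.16×10⁻⁴ = 7.80 m/s
Converting: 7.80 m/s × 3.6 = 28 km/h

28 km/h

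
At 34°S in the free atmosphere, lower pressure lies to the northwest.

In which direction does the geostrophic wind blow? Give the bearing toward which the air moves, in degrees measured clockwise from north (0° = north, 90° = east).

225°

The pressure-gradient force points toward the northwest (bearing 315°).
Geostrophic balance: in the Southern Hemisphere the Coriolis force deflects motion to the left, so the geostrophic wind blows 90° to the left of the pressure-gradient force (low pressure on the right).
Rotating 315° by 90° counterclockwise gives 225° — the wind blows toward the southwest.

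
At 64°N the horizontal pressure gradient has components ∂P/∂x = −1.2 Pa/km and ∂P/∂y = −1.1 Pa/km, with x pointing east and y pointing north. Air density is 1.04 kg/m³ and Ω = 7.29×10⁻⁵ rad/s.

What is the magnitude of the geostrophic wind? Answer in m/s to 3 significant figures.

11.9 m/s

Coriolis parameter at 64°N:
f = 2Ω sin φ = 2 × 7.29×10⁻⁵ × sin 64° = 1.31×10⁻⁴ s⁻¹
Component geostrophic relations (x east, y north):
u_g = −(1/(fρ)) ∂P/∂y,  v_g = (1/(fρ)) ∂P/∂x
u_g = −(−1.1×10⁻³)/(1.31×10⁻⁴ × 1.04) = 8.07 m/s;  v_g = (−1.2×10⁻³)/(1.31×10⁻⁴ × 1.04) = −8.81 m/s
|V_g| = √(u_g² + v_g²) = 11.9 m/s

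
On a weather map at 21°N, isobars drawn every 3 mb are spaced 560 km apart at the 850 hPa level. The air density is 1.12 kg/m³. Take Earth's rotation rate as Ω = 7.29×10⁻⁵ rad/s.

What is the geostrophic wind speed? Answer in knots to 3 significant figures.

17.8 knots

Coriolis parameter at 21°N:
f = 2Ω sin φ = 2 × 7.29×10⁻⁵ × sin 21° = 5.23×10⁻⁵ s⁻¹
Pressure gradient: |∂P/∂n| = 300 Pa / 560000 m = 5.36×10⁻⁴ Pa/m
Geostrophic balance (pressure-gradient force = Coriolis force):
V_g = (1/(fρ)) |∂P/∂n| = 5.36×10⁻⁴ / (5.23×10⁻⁵ × 1.12) = 9.15 m/s
Converting: 9.15 m/s × 1.944 = 17.8 knots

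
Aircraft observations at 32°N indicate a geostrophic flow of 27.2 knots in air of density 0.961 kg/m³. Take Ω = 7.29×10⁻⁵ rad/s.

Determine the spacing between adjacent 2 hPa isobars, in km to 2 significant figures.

Coriolis parameter at 32°N:
f = 2Ω sin φ = 2 × 7.29×10⁻⁵ × sin 32° = 7.73×10⁻⁵ s⁻¹
Wind speed in SI: 27.2 knots = 14.0 m/s
Geostrophic balance rearranged: |∂P/∂n| = f ρ V_g
|∂P/∂n| = 7.73×10⁻⁵ × 0.961 × 14.0 = 1.04×10⁻³ Pa/m
Isobar spacing: Δn = ΔP/|∂P/∂n| = 200 Pa / 1.04×10⁻³ Pa/m = 192501 m ≈ 190 km

190 km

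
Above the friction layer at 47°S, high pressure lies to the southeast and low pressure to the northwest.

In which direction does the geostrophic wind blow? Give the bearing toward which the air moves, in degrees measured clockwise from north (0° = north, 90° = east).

The pressure-gradient force points toward the northwest (bearing 315°).
Geostrophic balance: in the Southern Hemisphere the Coriolis force deflects motion to the left, so the geostrophic wind blows 90° to the left of the pressure-gradient force (low pressure on the right).
Rotating 315° by 90° counterclockwise gives 225° — the wind blows toward the southwest.

225°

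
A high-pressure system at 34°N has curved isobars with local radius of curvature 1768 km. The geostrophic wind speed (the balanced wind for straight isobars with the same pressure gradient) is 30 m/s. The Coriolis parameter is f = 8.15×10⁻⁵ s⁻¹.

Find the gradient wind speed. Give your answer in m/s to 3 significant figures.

Around a high, pressure-gradient force acts outward with centrifugal, so Coriolis balances both:
fV = (1/ρ)|∂P/∂n| + V²/R  →  V² − fR·V + fR·V_g = 0
With fR = 8.15×10⁻⁵ × 1768×10³ m = 144 m/s:
V = [fR − √((fR)² − 4 fR V_g)]/2 = [144 − √(144² − 4×144×30)]/2 = 42.6 m/s
Supergeostrophic (V > V_g = 30 m/s), as expected around a high.

42.6 m/s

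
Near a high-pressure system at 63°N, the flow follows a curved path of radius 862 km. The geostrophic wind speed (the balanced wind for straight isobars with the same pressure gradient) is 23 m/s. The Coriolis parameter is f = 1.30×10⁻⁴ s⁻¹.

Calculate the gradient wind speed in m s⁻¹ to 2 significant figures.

32 m s⁻¹

Around a high, pressure-gradient force acts outward with centrifugal, so Coriolis balances both:
fV = (1/ρ)|∂P/∂n| + V²/R  →  V² − fR·V + fR·V_g = 0
With fR = 1.30×10⁻⁴ × 862×10³ m = 112 m/s:
V = [fR − √((fR)² − 4 fR V_g)]/2 = [112 − √(112² − 4×112×23)]/2 = 32.3 m/s
Supergeostrophic (V > V_g = 23 m/s), as expected around a high.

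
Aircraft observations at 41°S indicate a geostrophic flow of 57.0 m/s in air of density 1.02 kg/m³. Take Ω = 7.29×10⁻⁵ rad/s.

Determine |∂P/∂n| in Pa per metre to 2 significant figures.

5.6×10⁻³ Pa/m

Coriolis parameter at 41°S:
f = 2Ω sin φ = 2 × 7.29×10⁻⁵ × sin 41° = 9.57×10⁻⁵ s⁻¹
Geostrophic balance rearranged: |∂P/∂n| = f ρ V_g
|∂P/∂n| = 9.57×10⁻⁵ × 1.02 × 57.0 = 5.56×10⁻³ Pa/m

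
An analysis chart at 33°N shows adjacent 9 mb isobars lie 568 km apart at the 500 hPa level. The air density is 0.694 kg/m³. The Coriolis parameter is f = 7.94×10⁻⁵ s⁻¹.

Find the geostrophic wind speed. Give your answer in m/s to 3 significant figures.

28.8 m/s

Pressure gradient: |∂P/∂n| = 900 Pa / 568000 m = 1.58×10⁻³ Pa/m
Geostrophic balance (pressure-gradient force = Coriolis force):
V_g = (1/(fρ)) |∂P/∂n| = 1.58×10⁻³ / (7.94×10⁻⁵ × 0.694) = 28.8 m/s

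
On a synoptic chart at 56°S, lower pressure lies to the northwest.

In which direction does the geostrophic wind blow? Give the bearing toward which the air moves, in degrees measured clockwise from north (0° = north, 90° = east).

The pressure-gradient force points toward the northwest (bearing 315°).
Geostrophic balance: in the Southern Hemisphere the Coriolis force deflects motion to the left, so the geostrophic wind blows 90° to the left of the pressure-gradient force (low pressure on the right).
Rotating 315° by 90° counterclockwise gives 225° — the wind blows toward the southwest.

225°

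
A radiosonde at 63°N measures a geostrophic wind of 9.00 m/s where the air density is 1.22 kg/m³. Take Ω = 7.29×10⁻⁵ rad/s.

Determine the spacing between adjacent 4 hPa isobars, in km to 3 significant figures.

280 km

Coriolis parameter at 63°N:
f = 2Ω sin φ = 2 × 7.29×10⁻⁵ × sin 63° = 1.30×10⁻⁴ s⁻¹
Geostrophic balance rearranged: |∂P/∂n| = f ρ V_g
|∂P/∂n| = 1.30×10⁻⁴ × 1.22 × 9.00 = 1.43×10⁻³ Pa/m
Isobar spacing: Δn = ΔP/|∂P/∂n| = 400 Pa / 1.43×10⁻³ Pa/m = 280427 m ≈ 280 km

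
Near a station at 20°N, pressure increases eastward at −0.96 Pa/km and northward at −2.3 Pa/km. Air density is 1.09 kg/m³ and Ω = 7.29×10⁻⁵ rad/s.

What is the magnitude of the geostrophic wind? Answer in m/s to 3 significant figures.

Coriolis parameter at 20°N:
f = 2Ω sin φ = 2 × 7.29×10⁻⁵ × sin 20° = 4.99×10⁻⁵ s⁻¹
Component geostrophic relations (x east, y north):
u_g = −(1/(fρ)) ∂P/∂y,  v_g = (1/(fρ)) ∂P/∂x
u_g = −(−2.3×10⁻³)/(4.99×10⁻⁵ × 1.09) = 42.3 m/s;  v_g = (−0.96×10⁻³)/(4.99×10⁻⁵ × 1.09) = −17.7 m/s
|V_g| = √(u_g² + v_g²) = 45.9 m/s

45.9 m/s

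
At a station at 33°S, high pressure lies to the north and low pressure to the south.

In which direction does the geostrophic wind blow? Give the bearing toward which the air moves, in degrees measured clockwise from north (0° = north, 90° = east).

The pressure-gradient force points toward the south (bearing 180°).
Geostrophic balance: in the Southern Hemisphere the Coriolis force deflects motion to the left, so the geostrophic wind blows 90° to the left of the pressure-gradient force (low pressure on the right).
Rotating 180° by 90° counterclockwise gives 090° — the wind blows toward the east.

090°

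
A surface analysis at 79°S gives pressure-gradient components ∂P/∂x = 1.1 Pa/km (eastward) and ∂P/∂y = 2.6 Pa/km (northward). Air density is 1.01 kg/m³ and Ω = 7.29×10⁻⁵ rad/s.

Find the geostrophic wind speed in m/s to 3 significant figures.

Coriolis parameter at 79°S:
f = 2Ω sin φ = 2 × 7.29×10⁻⁵ × sin 79° = 1.43×10⁻⁴ s⁻¹
In the Southern Hemisphere f is negative: f = −1.43×10⁻⁴ s⁻¹.
Component geostrophic relations (x east, y north):
u_g = −(1/(fρ)) ∂P/∂y,  v_g = (1/(fρ)) ∂P/∂x
u_g = −(2.6×10⁻³)/(−1.43×10⁻⁴ × 1.01) = 18.0 m/s;  v_g = (1.1×10⁻³)/(−1.43×10⁻⁴ × 1.01) = −7.61 m/s
|V_g| = √(u_g² + v_g²) = 19.5 m/s

19.5 m/s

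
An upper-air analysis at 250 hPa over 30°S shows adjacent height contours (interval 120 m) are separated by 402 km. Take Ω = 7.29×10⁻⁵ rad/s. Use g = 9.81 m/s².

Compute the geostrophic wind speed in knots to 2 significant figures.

78 knots

Coriolis parameter at 30°S:
f = 2Ω sin φ = 2 × 7.29×10⁻⁵ × sin 30° = 7.29×10⁻⁵ s⁻¹
Height gradient: |∂Z/∂n| = 120 m / 402000 m = 2.99×10⁻⁴
On a pressure surface, geostrophic balance gives V_g = (g/f)|∂Z/∂n|:
V_g = 9.81 × 2.99×10⁻⁴ / 7.29×10⁻⁵ = 40.2 m/s
Converting: 40.2 m/s × 1.944 = 78 knots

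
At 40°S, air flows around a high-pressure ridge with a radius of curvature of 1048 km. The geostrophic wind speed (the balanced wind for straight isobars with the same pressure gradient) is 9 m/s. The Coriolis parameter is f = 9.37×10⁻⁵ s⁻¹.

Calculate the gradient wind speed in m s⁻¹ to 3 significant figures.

Around a high, pressure-gradient force acts outward with centrifugal, so Coriolis balances both:
fV = (1/ρ)|∂P/∂n| + V²/R  →  V² − fR·V + fR·V_g = 0
With fR = 9.37×10⁻⁵ × 1048×10³ m = 98.2 m/s:
V = [fR − √((fR)² − 4 fR V_g)]/2 = [98.2 − √(98.2² − 4×98.2×9)]/2 = 10 m/s
Supergeostrophic (V > V_g = 9 m/s), as expected around a high.

10.0 m s⁻¹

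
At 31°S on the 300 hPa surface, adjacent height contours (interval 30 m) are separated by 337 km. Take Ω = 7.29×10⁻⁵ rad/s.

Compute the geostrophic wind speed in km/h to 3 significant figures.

41.9 km/h

Coriolis parameter at 31°S:
f = 2Ω sin φ = 2 × 7.29×10⁻⁵ × sin 31° = 7.51×10⁻⁵ s⁻¹
Height gradient: |∂Z/∂n| = 30 m / 337000 m = 8.90×10⁻⁵
On a pressure surface, geostrophic balance gives V_g = (g/f)|∂Z/∂n|:
V_g = 9.81 × 8.90×10⁻⁵ / 7.51×10⁻⁵ = 11.6 m/s
Converting: 11.6 m/s × 3.6 = 41.9 km/h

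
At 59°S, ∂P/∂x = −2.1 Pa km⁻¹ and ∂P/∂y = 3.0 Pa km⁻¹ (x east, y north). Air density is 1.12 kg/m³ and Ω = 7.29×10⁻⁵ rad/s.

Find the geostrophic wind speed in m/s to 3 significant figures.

Coriolis parameter at 59°S:
f = 2Ω sin φ = 2 × 7.29×10⁻⁵ × sin 59° = 1.25×10⁻⁴ s⁻¹
In the Southern Hemisphere f is negative: f = −1.25×10⁻⁴ s⁻¹.
Component geostrophic relations (x east, y north):
u_g = −(1/(fρ)) ∂P/∂y,  v_g = (1/(fρ)) ∂P/∂x
u_g = −(3.0×10⁻³)/(−1.25×10⁻⁴ × 1.12) = 21.4 m/s;  v_g = (−2.1×10⁻³)/(−1.25×10⁻⁴ × 1.12) = 15.0 m/s
|V_g| = √(u_g² + v_g²) = 26.2 m/s

26.2 m/s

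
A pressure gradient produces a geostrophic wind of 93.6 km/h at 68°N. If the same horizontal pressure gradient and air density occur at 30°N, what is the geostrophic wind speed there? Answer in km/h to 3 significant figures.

With the same pressure gradient and density, V_g ∝ 1/f ∝ 1/sin φ.
V₂ = V₁ · sin φ₁ / sin φ₂ = 93.6 × sin 68° / sin 30°
V₂ = 93.6 × 0.9272/0.5000 = 174 km/h

174 km/h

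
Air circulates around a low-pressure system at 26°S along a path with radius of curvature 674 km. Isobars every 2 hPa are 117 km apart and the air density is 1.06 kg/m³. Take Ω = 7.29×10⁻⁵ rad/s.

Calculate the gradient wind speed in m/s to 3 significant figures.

Coriolis parameter at 26°S:
f = 2Ω sin φ = 2 × 7.29×10⁻⁵ × sin 26° = 6.39×10⁻⁵ s⁻¹
Pressure gradient: |∂P/∂n| = 200 Pa / 117000 m = 1.71×10⁻³ Pa/m
Geostrophic speed: V_g = |∂P/∂n|/(fρ) = 1.71×10⁻³/(6.39×10⁻⁵ × 1.06) = 25.2 m/s
Around a low, centrifugal force acts outward with Coriolis, so pressure-gradient force balances both:
(1/ρ)|∂P/∂n| = fV + V²/R  →  V² + fR·V − fR·V_g = 0
With fR = 6.39×10⁻⁵ × 674×10³ m = 43.1 m/s:
V = [−fR + √((fR)² + 4 fR V_g)]/2 = [−43.1 + √(43.1² + 4×43.1×25.2)]/2 = 17.8 m/s
Subgeostrophic (V < V_g = 25.2 m/s), as expected around a low.

17.8 m/s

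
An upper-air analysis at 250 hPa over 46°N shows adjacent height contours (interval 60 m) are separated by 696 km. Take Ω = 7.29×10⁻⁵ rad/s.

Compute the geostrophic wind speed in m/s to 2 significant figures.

Coriolis parameter at 46°N:
f = 2Ω sin φ = 2 × 7.29×10⁻⁵ × sin 46° = 1.05×10⁻⁴ s⁻¹
Height gradient: |∂Z/∂n| = 60 m / 696000 m = 8.62×10⁻⁵
On a pressure surface, geostrophic balance gives V_g = (g/f)|∂Z/∂n|:
V_g = 9.81 × 8.62×10⁻⁵ / 1.05×10⁻⁴ = 8.06 m/s

8.1 m/s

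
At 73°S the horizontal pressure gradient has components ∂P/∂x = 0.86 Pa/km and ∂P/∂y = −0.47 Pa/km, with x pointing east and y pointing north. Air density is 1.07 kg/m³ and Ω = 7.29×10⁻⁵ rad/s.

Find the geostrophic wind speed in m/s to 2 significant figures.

6.6 m/s

Coriolis parameter at 73°S:
f = 2Ω sin φ = 2 × 7.29×10⁻⁵ × sin 73° = 1.39×10⁻⁴ s⁻¹
In the Southern Hemisphere f is negative: f = −1.39×10⁻⁴ s⁻¹.
Component geostrophic relations (x east, y north):
u_g = −(1/(fρ)) ∂P/∂y,  v_g = (1/(fρ)) ∂P/∂x
u_g = −(−0.47×10⁻³)/(−1.39×10⁻⁴ × 1.07) = −3.15 m/s;  v_g = (0.86×10⁻³)/(−1.39×10⁻⁴ × 1.07) = −5.76 m/s
|V_g| = √(u_g² + v_g²) = 6.57 m/s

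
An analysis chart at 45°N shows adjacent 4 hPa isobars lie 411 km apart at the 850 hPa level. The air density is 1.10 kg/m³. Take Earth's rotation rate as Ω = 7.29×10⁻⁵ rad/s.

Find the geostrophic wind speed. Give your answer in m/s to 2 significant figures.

Coriolis parameter at 45°N:
f = 2Ω sin φ = 2 × 7.29×10⁻⁵ × sin 45° = 1.03×10⁻⁴ s⁻¹
Pressure gradient: |∂P/∂n| = 400 Pa / 411000 m = 9.73×10⁻⁴ Pa/m
Geostrophic balance (pressure-gradient force = Coriolis force):
V_g = (1/(fρ)) |∂P/∂n| = 9.73×10⁻⁴ / (1.03×10⁻⁴ × 1.10) = 8.58 m/s

8.6 m/s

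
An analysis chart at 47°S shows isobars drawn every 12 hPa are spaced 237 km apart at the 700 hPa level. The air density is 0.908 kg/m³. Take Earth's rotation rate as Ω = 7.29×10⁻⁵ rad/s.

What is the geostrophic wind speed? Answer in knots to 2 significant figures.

100 knots

Coriolis parameter at 47°S:
f = 2Ω sin φ = 2 × 7.29×10⁻⁵ × sin 47° = 1.07×10⁻⁴ s⁻¹
Pressure gradient: |∂P/∂n| = 1200 Pa / 237000 m = 5.06×10⁻³ Pa/m
Geostrophic balance (pressure-gradient force = Coriolis force):
V_g = (1/(fρ)) |∂P/∂n| = 5.06×10⁻³ / (1.07×10⁻⁴ × 0.908) = 52.3 m/s
Converting: 52.3 m/s × 1.944 = 100 knots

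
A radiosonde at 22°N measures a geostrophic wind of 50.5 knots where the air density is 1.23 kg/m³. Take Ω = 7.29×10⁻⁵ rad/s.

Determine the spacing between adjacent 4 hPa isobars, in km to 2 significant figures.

Coriolis parameter at 22°N:
f = 2Ω sin φ = 2 × 7.29×10⁻⁵ × sin 22° = 5.46×10⁻⁵ s⁻¹
Wind speed in SI: 50.5 knots = 26.0 m/s
Geostrophic balance rearranged: |∂P/∂n| = f ρ V_g
|∂P/∂n| = 5.46×10⁻⁵ × 1.23 × 26.0 = 1.75×10⁻³ Pa/m
Isobar spacing: Δn = ΔP/|∂P/∂n| = 400 Pa / 1.75×10⁻³ Pa/m = 229188 m ≈ 230 km

230 km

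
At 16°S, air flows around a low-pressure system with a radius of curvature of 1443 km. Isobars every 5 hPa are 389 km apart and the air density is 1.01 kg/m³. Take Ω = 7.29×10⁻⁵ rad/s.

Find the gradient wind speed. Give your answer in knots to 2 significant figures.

44 knots

Coriolis parameter at 16°S:
f = 2Ω sin φ = 2 × 7.29×10⁻⁵ × sin 16° = 4.02×10⁻⁵ s⁻¹
Pressure gradient: |∂P/∂n| = 500 Pa / 389000 m = 1.29×10⁻³ Pa/m
Geostrophic speed: V_g = |∂P/∂n|/(fρ) = 1.29×10⁻³/(4.02×10⁻⁵ × 1.01) = 31.7 m/s
Around a low, centrifugal force acts outward with Coriolis, so pressure-gradient force balances both:
(1/ρ)|∂P/∂n| = fV + V²/R  →  V² + fR·V − fR·V_g = 0
With fR = 4.02×10⁻⁵ × 1443×10³ m = 58.0 m/s:
V = [−fR + √((fR)² + 4 fR V_g)]/2 = [−58.0 + √(58.0² + 4×58.0×31.7)]/2 = 22.7 m/s
Subgeostrophic (V < V_g = 31.7 m/s), as expected around a low.
Converting: 22.7 m/s × 1.944 = 44 knots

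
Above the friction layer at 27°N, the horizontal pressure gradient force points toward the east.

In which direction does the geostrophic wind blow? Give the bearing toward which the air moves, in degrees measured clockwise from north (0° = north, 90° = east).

The pressure-gradient force points toward the east (bearing 090°).
Geostrophic balance: in the Northern Hemisphere the Coriolis force deflects motion to the right, so the geostrophic wind blows 90° to the right of the pressure-gradient force (low pressure on the left).
Rotating 090° by 90° clockwise gives 180° — the wind blows toward the south.

180°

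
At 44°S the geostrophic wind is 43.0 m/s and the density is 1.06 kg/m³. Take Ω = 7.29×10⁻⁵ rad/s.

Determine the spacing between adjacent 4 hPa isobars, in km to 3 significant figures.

Coriolis parameter at 44°S:
f = 2Ω sin φ = 2 × 7.29×10⁻⁵ × sin 44° = 1.01×10⁻⁴ s⁻¹
Geostrophic balance rearranged: |∂P/∂n| = f ρ V_g
|∂P/∂n| = 1.01×10⁻⁴ × 1.06 × 43.0 = 4.62×10⁻³ Pa/m
Isobar spacing: Δn = ΔP/|∂P/∂n| = 400 Pa / 4.62×10⁻³ Pa/m = 86648 m ≈ 86.6 km

86.6 km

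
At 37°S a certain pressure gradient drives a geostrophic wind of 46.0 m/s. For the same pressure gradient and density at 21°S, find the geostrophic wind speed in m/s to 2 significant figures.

77 m/s

With the same pressure gradient and density, V_g ∝ 1/f ∝ 1/sin φ.
V₂ = V₁ · sin φ₁ / sin φ₂ = 46.0 × sin 37° / sin 21°
V₂ = 46.0 × 0.6018/0.3584 = 77 m/s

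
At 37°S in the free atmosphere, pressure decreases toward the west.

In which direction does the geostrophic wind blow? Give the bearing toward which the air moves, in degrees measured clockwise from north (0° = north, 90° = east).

180°

The pressure-gradient force points toward the west (bearing 270°).
Geostrophic balance: in the Southern Hemisphere the Coriolis force deflects motion to the left, so the geostrophic wind blows 90° to the left of the pressure-gradient force (low pressure on the right).
Rotating 270° by 90° counterclockwise gives 180° — the wind blows toward the south.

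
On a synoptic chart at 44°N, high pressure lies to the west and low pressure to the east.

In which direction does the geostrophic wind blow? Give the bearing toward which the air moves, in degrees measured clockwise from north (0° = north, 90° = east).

180°

The pressure-gradient force points toward the east (bearing 090°).
Geostrophic balance: in the Northern Hemisphere the Coriolis force deflects motion to the right, so the geostrophic wind blows 90° to the right of the pressure-gradient force (low pressure on the left).
Rotating 090° by 90° clockwise gives 180° — the wind blows toward the south.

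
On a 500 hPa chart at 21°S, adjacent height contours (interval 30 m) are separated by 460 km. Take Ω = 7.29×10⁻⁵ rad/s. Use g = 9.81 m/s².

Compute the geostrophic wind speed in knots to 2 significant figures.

24 knots

Coriolis parameter at 21°S:
f = 2Ω sin φ = 2 × 7.29×10⁻⁵ × sin 21° = 5.23×10⁻⁵ s⁻¹
Height gradient: |∂Z/∂n| = 30 m / 460000 m = 6.52×10⁻⁵
On a pressure surface, geostrophic balance gives V_g = (g/f)|∂Z/∂n|:
V_g = 9.81 × 6.52×10⁻⁵ / 5.23×10⁻⁵ = 12.2 m/s
Converting: 12.2 m/s × 1.944 = 24 knots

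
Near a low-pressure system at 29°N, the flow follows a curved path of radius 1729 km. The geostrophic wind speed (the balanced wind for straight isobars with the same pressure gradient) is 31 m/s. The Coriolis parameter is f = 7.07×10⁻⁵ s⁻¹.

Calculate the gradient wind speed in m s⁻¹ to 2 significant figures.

Around a low, centrifugal force acts outward with Coriolis, so pressure-gradient force balances both:
(1/ρ)|∂P/∂n| = fV + V²/R  →  V² + fR·V − fR·V_g = 0
With fR = 7.07×10⁻⁵ × 1729×10³ m = 122 m/s:
V = [−fR + √((fR)² + 4 fR V_g)]/2 = [−122 + √(122² + 4×122×31)]/2 = 25.6 m/s
Subgeostrophic (V < V_g = 31 m/s), as expected around a low.

26 m s⁻¹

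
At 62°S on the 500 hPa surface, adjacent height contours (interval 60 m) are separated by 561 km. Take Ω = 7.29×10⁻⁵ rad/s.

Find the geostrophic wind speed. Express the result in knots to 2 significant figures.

Coriolis parameter at 62°S:
f = 2Ω sin φ = 2 × 7.29×10⁻⁵ × sin 62° = 1.29×10⁻⁴ s⁻¹
Height gradient: |∂Z/∂n| = 60 m / 561000 m = 1.07×10⁻⁴
On a pressure surface, geostrophic balance gives V_g = (g/f)|∂Z/∂n|:
V_g = 9.81 × 1.07×10⁻⁴ / 1.29×10⁻⁴ = 8.15 m/s
Converting: 8.15 m/s × 1.944 = 16 knots

16 knots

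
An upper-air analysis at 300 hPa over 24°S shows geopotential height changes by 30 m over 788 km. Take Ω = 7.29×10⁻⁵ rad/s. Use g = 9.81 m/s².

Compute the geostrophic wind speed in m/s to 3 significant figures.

Coriolis parameter at 24°S:
f = 2Ω sin φ = 2 × 7.29×10⁻⁵ × sin 24° = 5.93×10⁻⁵ s⁻¹
Height gradient: |∂Z/∂n| = 30 m / 788000 m = 3.81×10⁻⁵
On a pressure surface, geostrophic balance gives V_g = (g/f)|∂Z/∂n|:
V_g = 9.81 × 3.81×10⁻⁵ / 5.93×10⁻⁵ = 6.30 m/s

6.30 m/s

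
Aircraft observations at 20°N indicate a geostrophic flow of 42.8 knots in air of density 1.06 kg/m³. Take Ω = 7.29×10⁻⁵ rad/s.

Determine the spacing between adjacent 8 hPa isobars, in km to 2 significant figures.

Coriolis parameter at 20°N:
f = 2Ω sin φ = 2 × 7.29×10⁻⁵ × sin 20° = 4.99×10⁻⁵ s⁻¹
Wind speed in SI: 42.8 knots = 22.0 m/s
Geostrophic balance rearranged: |∂P/∂n| = f ρ V_g
|∂P/∂n| = 4.99×10⁻⁵ × 1.06 × 22.0 = 1.16×10⁻³ Pa/m
Isobar spacing: Δn = ΔP/|∂P/∂n| = 800 Pa / 1.16×10⁻³ Pa/m = 687374 m ≈ 690 km

690 km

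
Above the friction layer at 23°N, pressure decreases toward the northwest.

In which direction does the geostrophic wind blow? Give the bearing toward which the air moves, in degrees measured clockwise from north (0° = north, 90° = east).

The pressure-gradient force points toward the northwest (bearing 315°).
Geostrophic balance: in the Northern Hemisphere the Coriolis force deflects motion to the right, so the geostrophic wind blows 90° to the right of the pressure-gradient force (low pressure on the left).
Rotating 315° by 90° clockwise gives 045° — the wind blows toward the northeast.

045°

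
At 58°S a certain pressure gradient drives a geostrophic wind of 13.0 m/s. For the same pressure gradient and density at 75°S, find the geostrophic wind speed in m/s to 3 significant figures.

With the same pressure gradient and density, V_g ∝ 1/f ∝ 1/sin φ.
V₂ = V₁ · sin φ₁ / sin φ₂ = 13.0 × sin 58° / sin 75°
V₂ = 13.0 × 0.8480/0.9659 = 11.4 m/s

11.4 m/s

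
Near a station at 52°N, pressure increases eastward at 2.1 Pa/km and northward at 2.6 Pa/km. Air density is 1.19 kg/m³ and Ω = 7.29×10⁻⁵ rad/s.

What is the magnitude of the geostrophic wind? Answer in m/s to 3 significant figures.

24.4 m/s

Coriolis parameter at 52°N:
f = 2Ω sin φ = 2 × 7.29×10⁻⁵ × sin 52° = 1.15×10⁻⁴ s⁻¹
Component geostrophic relations (x east, y north):
u_g = −(1/(fρ)) ∂P/∂y,  v_g = (1/(fρ)) ∂P/∂x
u_g = −(2.6×10⁻³)/(1.15×10⁻⁴ × 1.19) = −19.0 m/s;  v_g = (2.1×10⁻³)/(1.15×10⁻⁴ × 1.19) = 15.4 m/s
|V_g| = √(u_g² + v_g²) = 24.4 m/s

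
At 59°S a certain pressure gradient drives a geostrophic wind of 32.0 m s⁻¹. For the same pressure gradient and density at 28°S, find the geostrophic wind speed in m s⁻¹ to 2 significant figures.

With the same pressure gradient and density, V_g ∝ 1/f ∝ 1/sin φ.
V₂ = V₁ · sin φ₁ / sin φ₂ = 32.0 × sin 59° / sin 28°
V₂ = 32.0 × 0.8572/0.4695 = 58 m s⁻¹

58 m s⁻¹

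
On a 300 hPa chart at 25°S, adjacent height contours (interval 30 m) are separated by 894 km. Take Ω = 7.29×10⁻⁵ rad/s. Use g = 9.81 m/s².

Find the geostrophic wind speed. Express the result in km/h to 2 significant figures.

Coriolis parameter at 25°S:
f = 2Ω sin φ = 2 × 7.29×10⁻⁵ × sin 25° = 6.16×10⁻⁵ s⁻¹
Height gradient: |∂Z/∂n| = 30 m / 894000 m = 3.36×10⁻⁵
On a pressure surface, geostrophic balance gives V_g = (g/f)|∂Z/∂n|:
V_g = 9.81 × 3.36×10⁻⁵ / 6.16×10⁻⁵ = 5.34 m/s
Converting: 5.34 m/s × 3.6 = 19 km/h

19 km/h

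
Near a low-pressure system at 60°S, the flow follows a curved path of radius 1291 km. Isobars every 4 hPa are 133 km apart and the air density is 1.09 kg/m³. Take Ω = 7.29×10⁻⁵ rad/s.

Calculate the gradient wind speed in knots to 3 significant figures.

Coriolis parameter at 60°S:
f = 2Ω sin φ = 2 × 7.29×10⁻⁵ × sin 60° = 1.26×10⁻⁴ s⁻¹
Pressure gradient: |∂P/∂n| = 400 Pa / 133000 m = 3.01×10⁻³ Pa/m
Geostrophic speed: V_g = |∂P/∂n|/(fρ) = 3.01×10⁻³/(1.26×10⁻⁴ × 1.09) = 21.9 m/s
Around a low, centrifugal force acts outward with Coriolis, so pressure-gradient force balances both:
(1/ρ)|∂P/∂n| = fV + V²/R  →  V² + fR·V − fR·V_g = 0
With fR = 1.26×10⁻⁴ × 1291×10³ m = 163 m/s:
V = [−fR + √((fR)² + 4 fR V_g)]/2 = [−163 + √(163² + 4×163×21.9)]/2 = 19.5 m/s
Subgeostrophic (V < V_g = 21.9 m/s), as expected around a low.
Converting: 19.5 m/s × 1.944 = 37.9 knots

37.9 knots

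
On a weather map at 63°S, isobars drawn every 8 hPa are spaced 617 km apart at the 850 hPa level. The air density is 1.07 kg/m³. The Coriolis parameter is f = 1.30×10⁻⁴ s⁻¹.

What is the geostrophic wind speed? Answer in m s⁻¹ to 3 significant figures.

Pressure gradient: |∂P/∂n| = 800 Pa / 617000 m = 1.30×10⁻³ Pa/m
Geostrophic balance (pressure-gradient force = Coriolis force):
V_g = (1/(fρ)) |∂P/∂n| = 1.30×10⁻³ / (1.30×10⁻⁴ × 1.07) = 9.32 m/s

9.32 m s⁻¹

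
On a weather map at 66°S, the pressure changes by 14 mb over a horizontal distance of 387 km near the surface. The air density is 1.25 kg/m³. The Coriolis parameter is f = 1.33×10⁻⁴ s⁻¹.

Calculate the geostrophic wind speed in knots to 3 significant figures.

Pressure gradient: |∂P/∂n| = 1400 Pa / 387000 m = 3.62×10⁻³ Pa/m
Geostrophic balance (pressure-gradient force = Coriolis force):
V_g = (1/(fρ)) |∂P/∂n| = 3.62×10⁻³ / (1.33×10⁻⁴ × 1.25) = 21.8 m/s
Converting: 21.8 m/s × 1.944 = 42.3 knots

42.3 knots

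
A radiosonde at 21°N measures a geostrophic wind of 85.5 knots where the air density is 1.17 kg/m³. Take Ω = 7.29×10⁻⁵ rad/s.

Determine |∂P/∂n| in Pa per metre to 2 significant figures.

Coriolis parameter at 21°N:
f = 2Ω sin φ = 2 × 7.29×10⁻⁵ × sin 21° = 5.23×10⁻⁵ s⁻¹
Wind speed in SI: 85.5 knots = 44.0 m/s
Geostrophic balance rearranged: |∂P/∂n| = f ρ V_g
|∂P/∂n| = 5.23×10⁻⁵ × 1.17 × 44.0 = 2.69×10⁻³ Pa/m

2.7×10⁻³ Pa/m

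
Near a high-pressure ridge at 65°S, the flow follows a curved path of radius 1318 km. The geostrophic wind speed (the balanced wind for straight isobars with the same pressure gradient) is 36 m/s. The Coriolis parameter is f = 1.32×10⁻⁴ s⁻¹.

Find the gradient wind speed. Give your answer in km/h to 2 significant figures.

180 km/h

Around a high, pressure-gradient force acts outward with centrifugal, so Coriolis balances both:
fV = (1/ρ)|∂P/∂n| + V²/R  →  V² − fR·V + fR·V_g = 0
With fR = 1.32×10⁻⁴ × 1318×10³ m = 174 m/s:
V = [fR − √((fR)² − 4 fR V_g)]/2 = [174 − √(174² − 4×174×36)]/2 = 50.9 m/s
Supergeostrophic (V > V_g = 36 m/s), as expected around a high.
Converting: 50.9 m/s × 3.6 = 180 km/h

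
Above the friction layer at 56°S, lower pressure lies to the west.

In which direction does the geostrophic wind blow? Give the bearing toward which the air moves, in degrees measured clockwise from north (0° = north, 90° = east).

The pressure-gradient force points toward the west (bearing 270°).
Geostrophic balance: in the Southern Hemisphere the Coriolis force deflects motion to the left, so the geostrophic wind blows 90° to the left of the pressure-gradient force (low pressure on the right).
Rotating 270° by 90° counterclockwise gives 180° — the wind blows toward the south.

180°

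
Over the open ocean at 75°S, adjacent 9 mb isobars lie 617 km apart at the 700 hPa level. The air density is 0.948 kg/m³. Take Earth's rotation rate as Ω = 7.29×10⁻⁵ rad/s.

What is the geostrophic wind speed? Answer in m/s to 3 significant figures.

Coriolis parameter at 75°S:
f = 2Ω sin φ = 2 × 7.29×10⁻⁵ × sin 75° = 1.41×10⁻⁴ s⁻¹
Pressure gradient: |∂P/∂n| = 900 Pa / 617000 m = 1.46×10⁻³ Pa/m
Geostrophic balance (pressure-gradient force = Coriolis force):
V_g = (1/(fρ)) |∂P/∂n| = 1.46×10⁻³ / (1.41×10⁻⁴ × 0.948) = 10.9 m/s

10.9 m/s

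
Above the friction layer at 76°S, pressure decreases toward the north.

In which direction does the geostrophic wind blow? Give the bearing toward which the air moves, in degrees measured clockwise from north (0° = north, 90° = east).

270°

The pressure-gradient force points toward the north (bearing 000°).
Geostrophic balance: in the Southern Hemisphere the Coriolis force deflects motion to the left, so the geostrophic wind blows 90° to the left of the pressure-gradient force (low pressure on the right).
Rotating 000° by 90° counterclockwise gives 270° — the wind blows toward the west.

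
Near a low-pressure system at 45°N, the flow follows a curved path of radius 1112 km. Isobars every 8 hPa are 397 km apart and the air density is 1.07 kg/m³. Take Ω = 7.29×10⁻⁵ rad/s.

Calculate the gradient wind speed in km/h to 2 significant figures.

58 km/h

Coriolis parameter at 45°N:
f = 2Ω sin φ = 2 × 7.29×10⁻⁵ × sin 45° = 1.03×10⁻⁴ s⁻¹
Pressure gradient: |∂P/∂n| = 800 Pa / 397000 m = 2.02×10⁻³ Pa/m
Geostrophic speed: V_g = |∂P/∂n|/(fρ) = 2.02×10⁻³/(1.03×10⁻⁴ × 1.07) = 18.3 m/s
Around a low, centrifugal force acts outward with Coriolis, so pressure-gradient force balances both:
(1/ρ)|∂P/∂n| = fV + V²/R  →  V² + fR·V − fR·V_g = 0
With fR = 1.03×10⁻⁴ × 1112×10³ m = 115 m/s:
V = [−fR + √((fR)² + 4 fR V_g)]/2 = [−115 + √(115² + 4×115×18.3)]/2 = 16 m/s
Subgeostrophic (V < V_g = 18.3 m/s), as expected around a low.
Converting: 16 m/s × 3.6 = 58 km/h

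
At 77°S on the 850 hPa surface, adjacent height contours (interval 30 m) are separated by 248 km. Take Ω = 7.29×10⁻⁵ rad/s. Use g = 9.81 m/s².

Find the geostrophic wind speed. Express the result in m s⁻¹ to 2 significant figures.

8.4 m s⁻¹

Coriolis parameter at 77°S:
f = 2Ω sin φ = 2 × 7.29×10⁻⁵ × sin 77° = 1.42×10⁻⁴ s⁻¹
Height gradient: |∂Z/∂n| = 30 m / 248000 m = 1.21×10⁻⁴
On a pressure surface, geostrophic balance gives V_g = (g/f)|∂Z/∂n|:
V_g = 9.81 × 1.21×10⁻⁴ / 1.42×10⁻⁴ = 8.35 m/s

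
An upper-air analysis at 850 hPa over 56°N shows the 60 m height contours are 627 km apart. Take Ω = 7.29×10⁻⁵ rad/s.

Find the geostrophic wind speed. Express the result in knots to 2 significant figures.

Coriolis parameter at 56°N:
f = 2Ω sin φ = 2 × 7.29×10⁻⁵ × sin 56° = 1.21×10⁻⁴ s⁻¹
Height gradient: |∂Z/∂n| = 60 m / 627000 m = 9.57×10⁻⁵
On a pressure surface, geostrophic balance gives V_g = (g/f)|∂Z/∂n|:
V_g = 9.81 × 9.57×10⁻⁵ / 1.21×10⁻⁴ = 7.77 m/s
Converting: 7.77 m/s × 1.944 = 15 knots

15 knots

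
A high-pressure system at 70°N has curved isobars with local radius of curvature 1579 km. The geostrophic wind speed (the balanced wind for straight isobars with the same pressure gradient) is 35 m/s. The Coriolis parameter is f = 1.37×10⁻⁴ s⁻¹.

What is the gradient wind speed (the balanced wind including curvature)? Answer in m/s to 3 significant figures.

Around a high, pressure-gradient force acts outward with centrifugal, so Coriolis balances both:
fV = (1/ρ)|∂P/∂n| + V²/R  →  V² − fR·V + fR·V_g = 0
With fR = 1.37×10⁻⁴ × 1579×10³ m = 216 m/s:
V = [fR − √((fR)² − 4 fR V_g)]/2 = [216 − √(216² − 4×216×35)]/2 = 43.9 m/s
Supergeostrophic (V > V_g = 35 m/s), as expected around a high.

43.9 m/s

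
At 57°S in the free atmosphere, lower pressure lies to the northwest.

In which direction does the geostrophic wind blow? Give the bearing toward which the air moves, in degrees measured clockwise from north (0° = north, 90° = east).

225°

The pressure-gradient force points toward the northwest (bearing 315°).
Geostrophic balance: in the Southern Hemisphere the Coriolis force deflects motion to the left, so the geostrophic wind blows 90° to the left of the pressure-gradient force (low pressure on the right).
Rotating 315° by 90° counterclockwise gives 225° — the wind blows toward the southwest.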